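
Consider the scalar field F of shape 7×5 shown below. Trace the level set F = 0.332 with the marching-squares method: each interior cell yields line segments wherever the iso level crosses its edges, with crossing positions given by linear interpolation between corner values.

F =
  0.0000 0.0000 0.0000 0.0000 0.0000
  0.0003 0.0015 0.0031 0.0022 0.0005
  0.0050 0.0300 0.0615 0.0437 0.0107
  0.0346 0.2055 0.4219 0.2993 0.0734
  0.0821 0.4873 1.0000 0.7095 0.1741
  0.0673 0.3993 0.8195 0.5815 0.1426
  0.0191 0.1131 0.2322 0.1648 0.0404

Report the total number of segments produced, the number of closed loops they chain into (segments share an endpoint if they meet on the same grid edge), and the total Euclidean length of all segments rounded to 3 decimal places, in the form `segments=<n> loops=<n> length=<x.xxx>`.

segments=12 loops=1 length=9.457

cell (2,1): code 0100 → (2.751,2.000)–(3.000,1.585)
cell (2,2): code 1000 → (3.000,2.733)–(2.751,2.000)
cell (3,0): code 0100 → (3.449,1.000)–(4.000,0.617)
cell (3,1): code 1110 → (3.000,1.585)–(3.449,1.000)
cell (3,2): code 1101 → (3.080,3.000)–(3.000,2.733)
cell (3,3): code 1000 → (4.000,3.705)–(3.080,3.000)
cell (4,0): code 0110 → (4.000,0.617)–(5.000,0.797)
cell (4,3): code 1001 → (5.000,3.568)–(4.000,3.705)
cell (5,0): code 0010 → (5.000,0.797)–(5.235,1.000)
cell (5,1): code 0011 → (5.235,1.000)–(5.830,2.000)
cell (5,2): code 0011 → (5.830,2.000)–(5.599,3.000)
cell (5,3): code 0001 → (5.599,3.000)–(5.000,3.568)
total: 12 segments, chained into 1 closed loop(s), length Σ = 9.456679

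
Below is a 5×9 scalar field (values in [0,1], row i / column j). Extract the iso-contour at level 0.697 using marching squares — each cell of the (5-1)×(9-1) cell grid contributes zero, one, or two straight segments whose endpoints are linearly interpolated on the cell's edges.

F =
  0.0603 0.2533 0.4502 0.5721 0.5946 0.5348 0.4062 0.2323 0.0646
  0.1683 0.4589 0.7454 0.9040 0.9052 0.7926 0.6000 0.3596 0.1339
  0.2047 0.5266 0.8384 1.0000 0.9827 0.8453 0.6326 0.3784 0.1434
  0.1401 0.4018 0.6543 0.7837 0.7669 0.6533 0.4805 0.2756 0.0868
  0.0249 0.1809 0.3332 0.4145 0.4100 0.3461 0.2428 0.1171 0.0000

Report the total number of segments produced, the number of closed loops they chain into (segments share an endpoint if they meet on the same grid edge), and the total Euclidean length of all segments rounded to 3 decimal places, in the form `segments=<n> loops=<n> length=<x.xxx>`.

segments=14 loops=1 length=11.200

cell (0,1): code 0100 → (0.836,2.000)–(1.000,1.831)
cell (0,2): code 1100 → (0.376,3.000)–(0.836,2.000)
cell (0,3): code 1100 → (0.330,4.000)–(0.376,3.000)
cell (0,4): code 1100 → (0.629,5.000)–(0.330,4.000)
cell (0,5): code 1000 → (1.000,5.496)–(0.629,5.000)
cell (1,1): code 0110 → (1.000,1.831)–(2.000,1.547)
cell (1,5): code 1001 → (2.000,5.697)–(1.000,5.496)
cell (2,1): code 0010 → (2.000,1.547)–(2.768,2.000)
cell (2,2): code 0111 → (2.768,2.000)–(3.000,2.330)
cell (2,4): code 1011 → (3.000,4.615)–(2.772,5.000)
cell (2,5): code 0001 → (2.772,5.000)–(2.000,5.697)
cell (3,2): code 0010 → (3.000,2.330)–(3.235,3.000)
cell (3,3): code 0011 → (3.235,3.000)–(3.196,4.000)
cell (3,4): code 0001 → (3.196,4.000)–(3.000,4.615)
total: 14 segments, chained into 1 closed loop(s), length Σ = 11.199538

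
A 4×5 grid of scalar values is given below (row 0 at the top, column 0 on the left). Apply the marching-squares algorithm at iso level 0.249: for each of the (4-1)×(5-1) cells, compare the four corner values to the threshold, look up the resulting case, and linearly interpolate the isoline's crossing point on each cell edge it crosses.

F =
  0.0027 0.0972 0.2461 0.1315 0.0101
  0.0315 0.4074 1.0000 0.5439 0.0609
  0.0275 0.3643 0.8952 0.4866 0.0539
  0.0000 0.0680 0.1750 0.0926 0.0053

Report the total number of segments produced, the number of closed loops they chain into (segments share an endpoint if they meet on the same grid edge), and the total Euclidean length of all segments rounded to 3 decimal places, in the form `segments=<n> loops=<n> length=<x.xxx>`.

cell (0,0): code 0100 → (0.489,1.000)–(1.000,0.579)
cell (0,1): code 1100 → (0.004,2.000)–(0.489,1.000)
cell (0,2): code 1100 → (0.285,3.000)–(0.004,2.000)
cell (0,3): code 1000 → (1.000,3.611)–(0.285,3.000)
cell (1,0): code 0110 → (1.000,0.579)–(2.000,0.658)
cell (1,3): code 1001 → (2.000,3.549)–(1.000,3.611)
cell (2,0): code 0010 → (2.000,0.658)–(2.389,1.000)
cell (2,1): code 0011 → (2.389,1.000)–(2.897,2.000)
cell (2,2): code 0011 → (2.897,2.000)–(2.603,3.000)
cell (2,3): code 0001 → (2.603,3.000)–(2.000,3.549)
total: 10 segments, chained into 1 closed loop(s), length Σ = 9.255668

segments=10 loops=1 length=9.256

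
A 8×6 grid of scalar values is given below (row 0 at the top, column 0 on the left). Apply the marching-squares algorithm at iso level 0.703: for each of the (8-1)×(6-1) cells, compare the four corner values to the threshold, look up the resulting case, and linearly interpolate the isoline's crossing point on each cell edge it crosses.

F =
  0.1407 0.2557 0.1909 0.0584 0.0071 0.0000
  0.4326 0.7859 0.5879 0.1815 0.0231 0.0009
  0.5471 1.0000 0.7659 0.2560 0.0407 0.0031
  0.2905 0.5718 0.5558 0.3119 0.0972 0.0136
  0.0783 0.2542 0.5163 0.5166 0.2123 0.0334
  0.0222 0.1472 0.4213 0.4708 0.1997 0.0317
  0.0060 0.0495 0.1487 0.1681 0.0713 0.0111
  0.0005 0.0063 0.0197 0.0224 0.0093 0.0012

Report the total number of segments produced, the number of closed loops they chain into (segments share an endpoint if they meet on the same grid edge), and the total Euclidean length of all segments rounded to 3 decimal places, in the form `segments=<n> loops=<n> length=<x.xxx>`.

segments=8 loops=1 length=5.411

cell (0,0): code 0100 → (0.844,1.000)–(1.000,0.765)
cell (0,1): code 1000 → (1.000,1.419)–(0.844,1.000)
cell (1,0): code 0110 → (1.000,0.765)–(2.000,0.344)
cell (1,1): code 1101 → (1.647,2.000)–(1.000,1.419)
cell (1,2): code 1000 → (2.000,2.123)–(1.647,2.000)
cell (2,0): code 0010 → (2.000,0.344)–(2.694,1.000)
cell (2,1): code 0011 → (2.694,1.000)–(2.299,2.000)
cell (2,2): code 0001 → (2.299,2.000)–(2.000,2.123)
total: 8 segments, chained into 1 closed loop(s), length Σ = 5.410977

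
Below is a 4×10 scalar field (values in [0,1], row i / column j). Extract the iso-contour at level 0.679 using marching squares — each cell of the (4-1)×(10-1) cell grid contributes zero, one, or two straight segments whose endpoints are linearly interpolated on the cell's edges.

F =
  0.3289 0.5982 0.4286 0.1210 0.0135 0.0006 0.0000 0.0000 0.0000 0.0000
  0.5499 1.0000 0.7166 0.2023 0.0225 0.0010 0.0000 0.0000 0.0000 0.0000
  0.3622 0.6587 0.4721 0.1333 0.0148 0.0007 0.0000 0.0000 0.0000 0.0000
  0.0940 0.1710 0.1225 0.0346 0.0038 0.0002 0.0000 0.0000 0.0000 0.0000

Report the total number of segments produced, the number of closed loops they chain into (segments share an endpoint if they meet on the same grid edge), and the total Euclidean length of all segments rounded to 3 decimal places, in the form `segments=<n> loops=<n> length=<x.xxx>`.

cell (0,0): code 0100 → (0.201,1.000)–(1.000,0.287)
cell (0,1): code 1100 → (0.869,2.000)–(0.201,1.000)
cell (0,2): code 1000 → (1.000,2.073)–(0.869,2.000)
cell (1,0): code 0010 → (1.000,0.287)–(1.941,1.000)
cell (1,1): code 0011 → (1.941,1.000)–(1.154,2.000)
cell (1,2): code 0001 → (1.154,2.000)–(1.000,2.073)
total: 6 segments, chained into 1 closed loop(s), length Σ = 5.046333

segments=6 loops=1 length=5.046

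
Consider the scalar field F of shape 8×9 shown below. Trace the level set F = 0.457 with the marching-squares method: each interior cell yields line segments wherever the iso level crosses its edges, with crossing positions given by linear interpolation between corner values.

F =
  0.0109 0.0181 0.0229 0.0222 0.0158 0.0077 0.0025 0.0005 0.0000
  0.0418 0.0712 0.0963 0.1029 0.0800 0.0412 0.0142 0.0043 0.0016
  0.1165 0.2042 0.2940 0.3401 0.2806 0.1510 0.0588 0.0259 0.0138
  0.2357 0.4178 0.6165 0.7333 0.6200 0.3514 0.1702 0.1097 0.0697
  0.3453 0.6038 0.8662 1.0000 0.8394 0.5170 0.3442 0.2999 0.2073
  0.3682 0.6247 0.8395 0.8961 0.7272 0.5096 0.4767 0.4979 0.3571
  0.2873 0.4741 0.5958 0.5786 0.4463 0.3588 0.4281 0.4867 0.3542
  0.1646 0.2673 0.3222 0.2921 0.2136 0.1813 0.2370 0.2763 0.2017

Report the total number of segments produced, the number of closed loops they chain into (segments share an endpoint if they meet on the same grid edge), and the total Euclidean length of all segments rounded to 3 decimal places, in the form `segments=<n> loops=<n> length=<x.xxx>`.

segments=24 loops=1 length=18.912

cell (2,1): code 0100 → (2.505,2.000)–(3.000,1.197)
cell (2,2): code 1100 → (2.297,3.000)–(2.505,2.000)
cell (2,3): code 1100 → (2.520,4.000)–(2.297,3.000)
cell (2,4): code 1000 → (3.000,4.607)–(2.520,4.000)
cell (3,0): code 0100 → (3.211,1.000)–(4.000,0.432)
cell (3,1): code 1110 → (3.000,1.197)–(3.211,1.000)
cell (3,4): code 1101 → (3.638,5.000)–(3.000,4.607)
cell (3,5): code 1000 → (4.000,5.347)–(3.638,5.000)
cell (4,0): code 0110 → (4.000,0.432)–(5.000,0.346)
cell (4,5): code 1101 → (4.851,6.000)–(4.000,5.347)
cell (4,6): code 1100 → (4.793,7.000)–(4.851,6.000)
cell (4,7): code 1000 → (5.000,7.290)–(4.793,7.000)
cell (5,0): code 0110 → (5.000,0.346)–(6.000,0.908)
cell (5,3): code 1011 → (6.000,3.919)–(5.962,4.000)
cell (5,4): code 0011 → (5.962,4.000)–(5.349,5.000)
cell (5,5): code 0011 → (5.349,5.000)–(5.405,6.000)
cell (5,6): code 0111 → (5.405,6.000)–(6.000,6.493)
cell (5,7): code 1001 → (6.000,7.224)–(5.000,7.290)
cell (6,0): code 0010 → (6.000,0.908)–(6.083,1.000)
cell (6,1): code 0011 → (6.083,1.000)–(6.507,2.000)
cell (6,2): code 0011 → (6.507,2.000)–(6.424,3.000)
cell (6,3): code 0001 → (6.424,3.000)–(6.000,3.919)
cell (6,6): code 0010 → (6.000,6.493)–(6.141,7.000)
cell (6,7): code 0001 → (6.141,7.000)–(6.000,7.224)
total: 24 segments, chained into 1 closed loop(s), length Σ = 18.911728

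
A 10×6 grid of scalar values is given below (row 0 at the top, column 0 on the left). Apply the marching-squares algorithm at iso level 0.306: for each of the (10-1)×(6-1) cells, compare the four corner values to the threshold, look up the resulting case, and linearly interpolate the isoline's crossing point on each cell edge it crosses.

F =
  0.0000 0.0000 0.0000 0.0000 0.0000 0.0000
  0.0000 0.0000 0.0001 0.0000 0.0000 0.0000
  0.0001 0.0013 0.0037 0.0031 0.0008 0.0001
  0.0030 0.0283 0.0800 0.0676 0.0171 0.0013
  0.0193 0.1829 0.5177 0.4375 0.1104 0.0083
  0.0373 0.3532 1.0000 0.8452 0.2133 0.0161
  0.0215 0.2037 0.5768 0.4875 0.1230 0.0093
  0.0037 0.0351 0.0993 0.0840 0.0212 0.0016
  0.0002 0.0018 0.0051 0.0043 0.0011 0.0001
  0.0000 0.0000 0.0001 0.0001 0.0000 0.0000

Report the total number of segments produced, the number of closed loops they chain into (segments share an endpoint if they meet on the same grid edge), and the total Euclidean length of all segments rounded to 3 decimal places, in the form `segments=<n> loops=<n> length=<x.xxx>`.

segments=12 loops=1 length=9.311

cell (3,1): code 0100 → (3.516,2.000)–(4.000,1.368)
cell (3,2): code 1100 → (3.644,3.000)–(3.516,2.000)
cell (3,3): code 1000 → (4.000,3.402)–(3.644,3.000)
cell (4,0): code 0100 → (4.723,1.000)–(5.000,0.851)
cell (4,1): code 1110 → (4.000,1.368)–(4.723,1.000)
cell (4,3): code 1001 → (5.000,3.853)–(4.000,3.402)
cell (5,0): code 0010 → (5.000,0.851)–(5.316,1.000)
cell (5,1): code 0111 → (5.316,1.000)–(6.000,1.274)
cell (5,3): code 1001 → (6.000,3.498)–(5.000,3.853)
cell (6,1): code 0010 → (6.000,1.274)–(6.567,2.000)
cell (6,2): code 0011 → (6.567,2.000)–(6.450,3.000)
cell (6,3): code 0001 → (6.450,3.000)–(6.000,3.498)
total: 12 segments, chained into 1 closed loop(s), length Σ = 9.310594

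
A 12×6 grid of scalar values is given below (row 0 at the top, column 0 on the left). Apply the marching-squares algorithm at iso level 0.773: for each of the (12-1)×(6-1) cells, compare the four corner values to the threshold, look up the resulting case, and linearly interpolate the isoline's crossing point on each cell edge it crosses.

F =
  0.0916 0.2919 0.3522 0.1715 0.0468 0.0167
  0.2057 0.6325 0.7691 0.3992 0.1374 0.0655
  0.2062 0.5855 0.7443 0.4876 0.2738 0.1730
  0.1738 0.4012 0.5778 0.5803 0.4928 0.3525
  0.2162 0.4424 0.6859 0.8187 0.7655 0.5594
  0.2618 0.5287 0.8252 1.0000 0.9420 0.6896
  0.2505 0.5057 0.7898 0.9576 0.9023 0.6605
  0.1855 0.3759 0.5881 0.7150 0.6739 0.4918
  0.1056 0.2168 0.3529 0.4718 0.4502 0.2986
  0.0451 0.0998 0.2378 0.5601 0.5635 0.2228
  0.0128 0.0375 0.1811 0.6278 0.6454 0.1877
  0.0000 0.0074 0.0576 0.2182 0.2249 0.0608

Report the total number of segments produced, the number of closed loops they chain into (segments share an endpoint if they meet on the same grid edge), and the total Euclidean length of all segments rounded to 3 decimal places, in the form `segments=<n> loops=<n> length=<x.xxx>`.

segments=12 loops=1 length=9.033

cell (3,2): code 0100 → (3.808,3.000)–(4.000,2.656)
cell (3,3): code 1000 → (4.000,3.859)–(3.808,3.000)
cell (4,1): code 0100 → (4.625,2.000)–(5.000,1.824)
cell (4,2): code 1110 → (4.000,2.656)–(4.625,2.000)
cell (4,3): code 1101 → (4.042,4.000)–(4.000,3.859)
cell (4,4): code 1000 → (5.000,4.670)–(4.042,4.000)
cell (5,1): code 0110 → (5.000,1.824)–(6.000,1.941)
cell (5,4): code 1001 → (6.000,4.535)–(5.000,4.670)
cell (6,1): code 0010 → (6.000,1.941)–(6.083,2.000)
cell (6,2): code 0011 → (6.083,2.000)–(6.761,3.000)
cell (6,3): code 0011 → (6.761,3.000)–(6.566,4.000)
cell (6,4): code 0001 → (6.566,4.000)–(6.000,4.535)
total: 12 segments, chained into 1 closed loop(s), length Σ = 9.033406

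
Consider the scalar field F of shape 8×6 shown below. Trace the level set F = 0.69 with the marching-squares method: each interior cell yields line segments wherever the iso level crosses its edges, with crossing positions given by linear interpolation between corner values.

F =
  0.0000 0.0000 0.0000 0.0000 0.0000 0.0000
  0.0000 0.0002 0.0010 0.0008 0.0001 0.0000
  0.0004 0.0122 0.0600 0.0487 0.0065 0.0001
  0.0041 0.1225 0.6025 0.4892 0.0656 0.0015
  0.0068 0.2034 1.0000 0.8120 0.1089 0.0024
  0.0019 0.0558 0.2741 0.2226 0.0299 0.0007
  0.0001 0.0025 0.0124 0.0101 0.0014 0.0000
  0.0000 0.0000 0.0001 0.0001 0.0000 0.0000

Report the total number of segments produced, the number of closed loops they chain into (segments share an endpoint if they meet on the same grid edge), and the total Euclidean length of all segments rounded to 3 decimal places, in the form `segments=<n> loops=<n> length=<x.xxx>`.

segments=6 loops=1 length=4.237

cell (3,1): code 0100 → (3.220,2.000)–(4.000,1.611)
cell (3,2): code 1100 → (3.622,3.000)–(3.220,2.000)
cell (3,3): code 1000 → (4.000,3.174)–(3.622,3.000)
cell (4,1): code 0010 → (4.000,1.611)–(4.427,2.000)
cell (4,2): code 0011 → (4.427,2.000)–(4.207,3.000)
cell (4,3): code 0001 → (4.207,3.000)–(4.000,3.174)
total: 6 segments, chained into 1 closed loop(s), length Σ = 4.236995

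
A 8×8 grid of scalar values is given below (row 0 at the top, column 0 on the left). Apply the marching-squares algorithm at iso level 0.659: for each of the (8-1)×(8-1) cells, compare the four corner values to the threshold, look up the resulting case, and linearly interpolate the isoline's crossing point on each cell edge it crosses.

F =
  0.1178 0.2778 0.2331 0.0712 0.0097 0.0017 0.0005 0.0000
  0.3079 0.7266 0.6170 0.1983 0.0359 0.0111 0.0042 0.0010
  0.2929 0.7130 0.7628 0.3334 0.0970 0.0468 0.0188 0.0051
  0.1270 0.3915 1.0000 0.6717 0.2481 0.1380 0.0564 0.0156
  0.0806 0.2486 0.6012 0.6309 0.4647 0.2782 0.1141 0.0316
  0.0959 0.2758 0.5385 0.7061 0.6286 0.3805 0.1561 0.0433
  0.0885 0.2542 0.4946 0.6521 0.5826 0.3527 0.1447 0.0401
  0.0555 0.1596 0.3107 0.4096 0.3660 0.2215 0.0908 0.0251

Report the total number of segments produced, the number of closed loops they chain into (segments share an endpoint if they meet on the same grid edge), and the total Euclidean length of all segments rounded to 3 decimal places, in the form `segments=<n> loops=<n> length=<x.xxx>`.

cell (0,0): code 0100 → (0.849,1.000)–(1.000,0.839)
cell (0,1): code 1000 → (1.000,1.617)–(0.849,1.000)
cell (1,0): code 0110 → (1.000,0.839)–(2.000,0.871)
cell (1,1): code 1101 → (1.288,2.000)–(1.000,1.617)
cell (1,2): code 1000 → (2.000,2.242)–(1.288,2.000)
cell (2,0): code 0010 → (2.000,0.871)–(2.168,1.000)
cell (2,1): code 0111 → (2.168,1.000)–(3.000,1.440)
cell (2,2): code 1101 → (2.962,3.000)–(2.000,2.242)
cell (2,3): code 1000 → (3.000,3.030)–(2.962,3.000)
cell (3,1): code 0010 → (3.000,1.440)–(3.855,2.000)
cell (3,2): code 0011 → (3.855,2.000)–(3.311,3.000)
cell (3,3): code 0001 → (3.311,3.000)–(3.000,3.030)
cell (4,2): code 0100 → (4.374,3.000)–(5.000,2.719)
cell (4,3): code 1000 → (5.000,3.608)–(4.374,3.000)
cell (5,2): code 0010 → (5.000,2.719)–(5.872,3.000)
cell (5,3): code 0001 → (5.872,3.000)–(5.000,3.608)
total: 16 segments, chained into 2 closed loop(s), length Σ = 11.525378

segments=16 loops=2 length=11.525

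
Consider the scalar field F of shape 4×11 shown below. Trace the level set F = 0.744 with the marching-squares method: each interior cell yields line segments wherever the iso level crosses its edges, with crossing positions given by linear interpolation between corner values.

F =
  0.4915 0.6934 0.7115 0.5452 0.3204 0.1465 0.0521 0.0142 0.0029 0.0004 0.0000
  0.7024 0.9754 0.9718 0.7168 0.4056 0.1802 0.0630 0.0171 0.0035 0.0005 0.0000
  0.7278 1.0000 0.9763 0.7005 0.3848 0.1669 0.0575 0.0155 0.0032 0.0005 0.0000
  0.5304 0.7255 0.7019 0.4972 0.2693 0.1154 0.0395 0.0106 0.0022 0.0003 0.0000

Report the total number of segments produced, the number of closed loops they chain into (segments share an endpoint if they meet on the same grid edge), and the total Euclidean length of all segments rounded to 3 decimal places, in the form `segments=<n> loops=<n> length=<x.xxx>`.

cell (0,0): code 0100 → (0.179,1.000)–(1.000,0.152)
cell (0,1): code 1100 → (0.125,2.000)–(0.179,1.000)
cell (0,2): code 1000 → (1.000,2.893)–(0.125,2.000)
cell (1,0): code 0110 → (1.000,0.152)–(2.000,0.060)
cell (1,2): code 1001 → (2.000,2.842)–(1.000,2.893)
cell (2,0): code 0010 → (2.000,0.060)–(2.933,1.000)
cell (2,1): code 0011 → (2.933,1.000)–(2.847,2.000)
cell (2,2): code 0001 → (2.847,2.000)–(2.000,2.842)
total: 8 segments, chained into 1 closed loop(s), length Σ = 8.959785

segments=8 loops=1 length=8.960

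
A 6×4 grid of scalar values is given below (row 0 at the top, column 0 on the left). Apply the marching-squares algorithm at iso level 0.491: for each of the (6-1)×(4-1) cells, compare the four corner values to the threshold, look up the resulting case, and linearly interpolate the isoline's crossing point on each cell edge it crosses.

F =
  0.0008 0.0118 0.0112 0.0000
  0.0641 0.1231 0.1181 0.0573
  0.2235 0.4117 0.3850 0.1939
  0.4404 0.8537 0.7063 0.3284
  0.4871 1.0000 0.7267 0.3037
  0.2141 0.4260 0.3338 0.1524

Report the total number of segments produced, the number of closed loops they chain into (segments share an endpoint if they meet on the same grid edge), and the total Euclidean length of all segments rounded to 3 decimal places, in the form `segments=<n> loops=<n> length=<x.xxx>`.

cell (2,0): code 0100 → (2.179,1.000)–(3.000,0.122)
cell (2,1): code 1100 → (2.330,2.000)–(2.179,1.000)
cell (2,2): code 1000 → (3.000,2.570)–(2.330,2.000)
cell (3,0): code 0110 → (3.000,0.122)–(4.000,0.008)
cell (3,2): code 1001 → (4.000,2.557)–(3.000,2.570)
cell (4,0): code 0010 → (4.000,0.008)–(4.887,1.000)
cell (4,1): code 0011 → (4.887,1.000)–(4.600,2.000)
cell (4,2): code 0001 → (4.600,2.000)–(4.000,2.557)
total: 8 segments, chained into 1 closed loop(s), length Σ = 8.288866

segments=8 loops=1 length=8.289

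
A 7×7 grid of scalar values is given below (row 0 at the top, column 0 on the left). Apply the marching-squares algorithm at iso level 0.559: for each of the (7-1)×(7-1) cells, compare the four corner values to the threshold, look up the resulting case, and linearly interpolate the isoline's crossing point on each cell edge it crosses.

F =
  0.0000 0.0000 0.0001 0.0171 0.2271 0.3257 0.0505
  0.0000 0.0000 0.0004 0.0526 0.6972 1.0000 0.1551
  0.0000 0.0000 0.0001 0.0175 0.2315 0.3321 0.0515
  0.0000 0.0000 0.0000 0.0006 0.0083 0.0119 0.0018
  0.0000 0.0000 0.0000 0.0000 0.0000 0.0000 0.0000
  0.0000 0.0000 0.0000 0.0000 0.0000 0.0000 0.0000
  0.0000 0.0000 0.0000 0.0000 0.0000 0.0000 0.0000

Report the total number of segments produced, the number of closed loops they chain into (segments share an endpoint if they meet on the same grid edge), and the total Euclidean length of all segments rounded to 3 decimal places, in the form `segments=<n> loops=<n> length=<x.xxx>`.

segments=6 loops=1 length=4.535

cell (0,3): code 0100 → (0.706,4.000)–(1.000,3.786)
cell (0,4): code 1100 → (0.346,5.000)–(0.706,4.000)
cell (0,5): code 1000 → (1.000,5.522)–(0.346,5.000)
cell (1,3): code 0010 → (1.000,3.786)–(1.297,4.000)
cell (1,4): code 0011 → (1.297,4.000)–(1.660,5.000)
cell (1,5): code 0001 → (1.660,5.000)–(1.000,5.522)
total: 6 segments, chained into 1 closed loop(s), length Σ = 4.535247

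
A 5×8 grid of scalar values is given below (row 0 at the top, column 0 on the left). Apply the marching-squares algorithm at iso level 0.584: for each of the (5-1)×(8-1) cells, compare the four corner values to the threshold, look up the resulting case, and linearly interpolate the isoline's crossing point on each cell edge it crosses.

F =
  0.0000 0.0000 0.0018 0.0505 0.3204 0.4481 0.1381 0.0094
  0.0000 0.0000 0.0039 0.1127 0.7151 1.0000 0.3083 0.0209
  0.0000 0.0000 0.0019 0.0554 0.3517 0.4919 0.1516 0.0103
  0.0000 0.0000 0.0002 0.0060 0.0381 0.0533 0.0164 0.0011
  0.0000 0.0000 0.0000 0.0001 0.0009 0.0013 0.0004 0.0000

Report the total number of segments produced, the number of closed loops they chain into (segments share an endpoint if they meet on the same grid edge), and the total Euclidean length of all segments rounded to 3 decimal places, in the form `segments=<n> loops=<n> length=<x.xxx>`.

segments=6 loops=1 length=4.984

cell (0,3): code 0100 → (0.668,4.000)–(1.000,3.782)
cell (0,4): code 1100 → (0.246,5.000)–(0.668,4.000)
cell (0,5): code 1000 → (1.000,5.601)–(0.246,5.000)
cell (1,3): code 0010 → (1.000,3.782)–(1.361,4.000)
cell (1,4): code 0011 → (1.361,4.000)–(1.819,5.000)
cell (1,5): code 0001 → (1.819,5.000)–(1.000,5.601)
total: 6 segments, chained into 1 closed loop(s), length Σ = 4.983724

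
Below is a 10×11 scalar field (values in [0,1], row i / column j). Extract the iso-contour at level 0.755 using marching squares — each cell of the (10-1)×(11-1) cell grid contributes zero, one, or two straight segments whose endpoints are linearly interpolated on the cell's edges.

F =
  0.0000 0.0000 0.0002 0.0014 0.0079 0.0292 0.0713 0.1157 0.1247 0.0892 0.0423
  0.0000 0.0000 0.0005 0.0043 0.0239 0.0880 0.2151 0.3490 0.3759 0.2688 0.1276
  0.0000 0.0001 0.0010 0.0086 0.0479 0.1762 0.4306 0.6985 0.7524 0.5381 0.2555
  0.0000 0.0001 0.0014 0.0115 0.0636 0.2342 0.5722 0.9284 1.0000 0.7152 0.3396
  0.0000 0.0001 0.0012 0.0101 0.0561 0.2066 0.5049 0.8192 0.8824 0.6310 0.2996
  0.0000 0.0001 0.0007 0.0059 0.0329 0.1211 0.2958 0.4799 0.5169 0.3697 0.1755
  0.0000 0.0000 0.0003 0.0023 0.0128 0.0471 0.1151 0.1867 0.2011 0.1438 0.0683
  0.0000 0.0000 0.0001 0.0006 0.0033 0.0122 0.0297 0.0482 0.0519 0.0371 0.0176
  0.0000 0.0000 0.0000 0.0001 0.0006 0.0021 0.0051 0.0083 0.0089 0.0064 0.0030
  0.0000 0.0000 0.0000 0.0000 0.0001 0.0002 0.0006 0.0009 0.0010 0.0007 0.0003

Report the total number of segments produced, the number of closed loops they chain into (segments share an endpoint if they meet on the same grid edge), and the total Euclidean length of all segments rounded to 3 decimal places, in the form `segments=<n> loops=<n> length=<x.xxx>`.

cell (2,6): code 0100 → (2.246,7.000)–(3.000,6.513)
cell (2,7): code 1100 → (2.011,8.000)–(2.246,7.000)
cell (2,8): code 1000 → (3.000,8.860)–(2.011,8.000)
cell (3,6): code 0110 → (3.000,6.513)–(4.000,6.796)
cell (3,8): code 1001 → (4.000,8.507)–(3.000,8.860)
cell (4,6): code 0010 → (4.000,6.796)–(4.189,7.000)
cell (4,7): code 0011 → (4.189,7.000)–(4.349,8.000)
cell (4,8): code 0001 → (4.349,8.000)–(4.000,8.507)
total: 8 segments, chained into 1 closed loop(s), length Σ = 7.242061

segments=8 loops=1 length=7.242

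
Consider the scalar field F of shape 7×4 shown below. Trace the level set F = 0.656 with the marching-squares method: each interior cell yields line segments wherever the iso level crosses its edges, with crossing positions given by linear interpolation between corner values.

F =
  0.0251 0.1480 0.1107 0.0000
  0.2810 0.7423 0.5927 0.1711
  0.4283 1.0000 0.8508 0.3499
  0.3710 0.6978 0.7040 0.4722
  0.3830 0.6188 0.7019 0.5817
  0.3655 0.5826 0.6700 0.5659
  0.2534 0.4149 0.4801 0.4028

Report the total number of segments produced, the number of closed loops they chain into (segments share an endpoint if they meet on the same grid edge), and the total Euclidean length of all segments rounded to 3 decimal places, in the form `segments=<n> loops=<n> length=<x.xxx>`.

cell (0,0): code 0100 → (0.855,1.000)–(1.000,0.813)
cell (0,1): code 1000 → (1.000,1.577)–(0.855,1.000)
cell (1,0): code 0110 → (1.000,0.813)–(2.000,0.398)
cell (1,1): code 1101 → (1.245,2.000)–(1.000,1.577)
cell (1,2): code 1000 → (2.000,2.389)–(1.245,2.000)
cell (2,0): code 0110 → (2.000,0.398)–(3.000,0.872)
cell (2,2): code 1001 → (3.000,2.207)–(2.000,2.389)
cell (3,0): code 0010 → (3.000,0.872)–(3.529,1.000)
cell (3,1): code 0111 → (3.529,1.000)–(4.000,1.448)
cell (3,2): code 1001 → (4.000,2.382)–(3.000,2.207)
cell (4,1): code 0110 → (4.000,1.448)–(5.000,1.840)
cell (4,2): code 1001 → (5.000,2.134)–(4.000,2.382)
cell (5,1): code 0010 → (5.000,1.840)–(5.074,2.000)
cell (5,2): code 0001 → (5.074,2.000)–(5.000,2.134)
total: 14 segments, chained into 1 closed loop(s), length Σ = 10.018547

segments=14 loops=1 length=10.019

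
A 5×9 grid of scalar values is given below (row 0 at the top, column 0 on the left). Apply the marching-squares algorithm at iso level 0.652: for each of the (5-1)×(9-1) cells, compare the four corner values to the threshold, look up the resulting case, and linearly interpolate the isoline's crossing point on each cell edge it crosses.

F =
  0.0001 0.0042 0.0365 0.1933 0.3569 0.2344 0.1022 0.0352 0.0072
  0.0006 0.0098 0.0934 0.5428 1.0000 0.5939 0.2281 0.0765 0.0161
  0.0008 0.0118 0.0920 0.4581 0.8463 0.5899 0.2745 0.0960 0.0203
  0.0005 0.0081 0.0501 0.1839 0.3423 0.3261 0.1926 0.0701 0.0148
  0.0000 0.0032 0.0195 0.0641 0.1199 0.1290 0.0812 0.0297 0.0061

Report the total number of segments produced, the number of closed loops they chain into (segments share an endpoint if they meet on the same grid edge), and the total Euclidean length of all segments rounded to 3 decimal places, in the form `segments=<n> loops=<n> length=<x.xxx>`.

cell (0,3): code 0100 → (0.459,4.000)–(1.000,3.239)
cell (0,4): code 1000 → (1.000,4.857)–(0.459,4.000)
cell (1,3): code 0110 → (1.000,3.239)–(2.000,3.499)
cell (1,4): code 1001 → (2.000,4.758)–(1.000,4.857)
cell (2,3): code 0010 → (2.000,3.499)–(2.386,4.000)
cell (2,4): code 0001 → (2.386,4.000)–(2.000,4.758)
total: 6 segments, chained into 1 closed loop(s), length Σ = 5.467699

segments=6 loops=1 length=5.468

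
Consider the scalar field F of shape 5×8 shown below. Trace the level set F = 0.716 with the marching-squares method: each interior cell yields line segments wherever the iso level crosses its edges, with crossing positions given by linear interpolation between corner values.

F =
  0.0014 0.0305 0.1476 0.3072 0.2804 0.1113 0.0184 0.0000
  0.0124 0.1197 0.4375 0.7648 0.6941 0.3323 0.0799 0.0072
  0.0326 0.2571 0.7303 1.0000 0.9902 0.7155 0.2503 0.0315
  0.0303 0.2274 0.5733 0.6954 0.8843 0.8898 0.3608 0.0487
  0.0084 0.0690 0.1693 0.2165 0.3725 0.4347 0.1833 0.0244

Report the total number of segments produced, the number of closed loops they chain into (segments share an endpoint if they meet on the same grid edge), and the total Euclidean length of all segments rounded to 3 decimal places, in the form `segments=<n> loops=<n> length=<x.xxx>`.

segments=14 loops=1 length=8.935

cell (0,2): code 0100 → (0.893,3.000)–(1.000,2.851)
cell (0,3): code 1000 → (1.000,3.690)–(0.893,3.000)
cell (1,1): code 0100 → (1.951,2.000)–(2.000,1.970)
cell (1,2): code 1110 → (1.000,2.851)–(1.951,2.000)
cell (1,3): code 1101 → (1.074,4.000)–(1.000,3.690)
cell (1,4): code 1000 → (2.000,4.998)–(1.074,4.000)
cell (2,1): code 0010 → (2.000,1.970)–(2.091,2.000)
cell (2,2): code 0011 → (2.091,2.000)–(2.932,3.000)
cell (2,3): code 0111 → (2.932,3.000)–(3.000,3.109)
cell (2,4): code 1101 → (2.003,5.000)–(2.000,4.998)
cell (2,5): code 1000 → (3.000,5.329)–(2.003,5.000)
cell (3,3): code 0010 → (3.000,3.109)–(3.329,4.000)
cell (3,4): code 0011 → (3.329,4.000)–(3.382,5.000)
cell (3,5): code 0001 → (3.382,5.000)–(3.000,5.329)
total: 14 segments, chained into 1 closed loop(s), length Σ = 8.934680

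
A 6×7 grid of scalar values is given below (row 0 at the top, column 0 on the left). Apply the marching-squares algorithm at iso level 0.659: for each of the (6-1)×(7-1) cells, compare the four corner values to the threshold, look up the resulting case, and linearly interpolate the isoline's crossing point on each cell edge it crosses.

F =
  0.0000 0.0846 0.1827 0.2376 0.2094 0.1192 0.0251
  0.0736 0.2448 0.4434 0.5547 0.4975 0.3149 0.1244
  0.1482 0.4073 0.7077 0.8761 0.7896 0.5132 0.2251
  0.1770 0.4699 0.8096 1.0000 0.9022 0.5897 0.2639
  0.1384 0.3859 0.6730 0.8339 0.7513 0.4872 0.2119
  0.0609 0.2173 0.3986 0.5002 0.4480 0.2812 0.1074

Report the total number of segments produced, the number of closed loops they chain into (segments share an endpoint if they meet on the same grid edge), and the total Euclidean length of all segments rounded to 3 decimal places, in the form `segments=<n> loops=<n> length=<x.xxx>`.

cell (1,1): code 0100 → (1.816,2.000)–(2.000,1.838)
cell (1,2): code 1100 → (1.325,3.000)–(1.816,2.000)
cell (1,3): code 1100 → (1.553,4.000)–(1.325,3.000)
cell (1,4): code 1000 → (2.000,4.473)–(1.553,4.000)
cell (2,1): code 0110 → (2.000,1.838)–(3.000,1.557)
cell (2,4): code 1001 → (3.000,4.778)–(2.000,4.473)
cell (3,1): code 0110 → (3.000,1.557)–(4.000,1.951)
cell (3,4): code 1001 → (4.000,4.349)–(3.000,4.778)
cell (4,1): code 0010 → (4.000,1.951)–(4.051,2.000)
cell (4,2): code 0011 → (4.051,2.000)–(4.524,3.000)
cell (4,3): code 0011 → (4.524,3.000)–(4.304,4.000)
cell (4,4): code 0001 → (4.304,4.000)–(4.000,4.349)
total: 12 segments, chained into 1 closed loop(s), length Σ = 9.947496

segments=12 loops=1 length=9.947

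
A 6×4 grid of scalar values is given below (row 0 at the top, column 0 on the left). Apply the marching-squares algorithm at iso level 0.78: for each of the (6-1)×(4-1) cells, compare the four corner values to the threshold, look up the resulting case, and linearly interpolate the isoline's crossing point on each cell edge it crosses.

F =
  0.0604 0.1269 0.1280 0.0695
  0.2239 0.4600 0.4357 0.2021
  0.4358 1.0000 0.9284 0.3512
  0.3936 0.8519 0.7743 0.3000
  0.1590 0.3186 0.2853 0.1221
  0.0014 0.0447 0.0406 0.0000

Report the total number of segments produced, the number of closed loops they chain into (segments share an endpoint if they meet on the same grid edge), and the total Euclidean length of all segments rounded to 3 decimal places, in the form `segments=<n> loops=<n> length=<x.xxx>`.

cell (1,0): code 0100 → (1.593,1.000)–(2.000,0.610)
cell (1,1): code 1100 → (1.699,2.000)–(1.593,1.000)
cell (1,2): code 1000 → (2.000,2.257)–(1.699,2.000)
cell (2,0): code 0110 → (2.000,0.610)–(3.000,0.843)
cell (2,1): code 1011 → (3.000,1.927)–(2.963,2.000)
cell (2,2): code 0001 → (2.963,2.000)–(2.000,2.257)
cell (3,0): code 0010 → (3.000,0.843)–(3.135,1.000)
cell (3,1): code 0001 → (3.135,1.000)–(3.000,1.927)
total: 8 segments, chained into 1 closed loop(s), length Σ = 5.214510

segments=8 loops=1 length=5.215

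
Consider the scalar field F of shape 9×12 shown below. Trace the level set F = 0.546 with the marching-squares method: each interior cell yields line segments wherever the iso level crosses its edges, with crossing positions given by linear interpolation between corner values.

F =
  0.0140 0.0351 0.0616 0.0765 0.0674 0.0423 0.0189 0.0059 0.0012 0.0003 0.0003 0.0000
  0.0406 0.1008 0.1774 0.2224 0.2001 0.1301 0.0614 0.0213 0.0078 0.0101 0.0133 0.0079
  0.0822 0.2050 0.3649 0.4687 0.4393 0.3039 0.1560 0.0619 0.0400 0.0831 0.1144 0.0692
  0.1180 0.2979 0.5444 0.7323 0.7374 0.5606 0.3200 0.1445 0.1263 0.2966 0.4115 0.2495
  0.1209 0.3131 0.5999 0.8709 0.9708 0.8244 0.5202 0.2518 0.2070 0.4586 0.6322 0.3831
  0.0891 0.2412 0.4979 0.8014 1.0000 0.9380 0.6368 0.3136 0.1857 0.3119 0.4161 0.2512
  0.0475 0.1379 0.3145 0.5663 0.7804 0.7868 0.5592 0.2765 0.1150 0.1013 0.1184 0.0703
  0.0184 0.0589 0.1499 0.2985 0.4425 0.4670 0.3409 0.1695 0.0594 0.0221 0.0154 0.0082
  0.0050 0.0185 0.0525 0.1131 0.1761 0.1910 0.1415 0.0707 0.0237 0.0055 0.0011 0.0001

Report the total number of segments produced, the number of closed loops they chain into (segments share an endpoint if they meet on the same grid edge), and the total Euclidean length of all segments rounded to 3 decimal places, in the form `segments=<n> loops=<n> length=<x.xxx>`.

cell (2,2): code 0100 → (2.293,3.000)–(3.000,2.009)
cell (2,3): code 1100 → (2.358,4.000)–(2.293,3.000)
cell (2,4): code 1100 → (2.943,5.000)–(2.358,4.000)
cell (2,5): code 1000 → (3.000,5.061)–(2.943,5.000)
cell (3,1): code 0100 → (3.029,2.000)–(4.000,1.812)
cell (3,2): code 1110 → (3.000,2.009)–(3.029,2.000)
cell (3,5): code 1001 → (4.000,5.915)–(3.000,5.061)
cell (3,9): code 0100 → (3.609,10.000)–(4.000,9.503)
cell (3,10): code 1000 → (4.000,10.346)–(3.609,10.000)
cell (4,1): code 0010 → (4.000,1.812)–(4.528,2.000)
cell (4,2): code 0111 → (4.528,2.000)–(5.000,2.158)
cell (4,5): code 1101 → (4.221,6.000)–(4.000,5.915)
cell (4,6): code 1000 → (5.000,6.281)–(4.221,6.000)
cell (4,9): code 0010 → (4.000,9.503)–(4.399,10.000)
cell (4,10): code 0001 → (4.399,10.000)–(4.000,10.346)
cell (5,2): code 0110 → (5.000,2.158)–(6.000,2.919)
cell (5,6): code 1001 → (6.000,6.047)–(5.000,6.281)
cell (6,2): code 0010 → (6.000,2.919)–(6.076,3.000)
cell (6,3): code 0011 → (6.076,3.000)–(6.694,4.000)
cell (6,4): code 0011 → (6.694,4.000)–(6.753,5.000)
cell (6,5): code 0011 → (6.753,5.000)–(6.060,6.000)
cell (6,6): code 0001 → (6.060,6.000)–(6.000,6.047)
total: 22 segments, chained into 2 closed loop(s), length Σ = 16.102157

segments=22 loops=2 length=16.102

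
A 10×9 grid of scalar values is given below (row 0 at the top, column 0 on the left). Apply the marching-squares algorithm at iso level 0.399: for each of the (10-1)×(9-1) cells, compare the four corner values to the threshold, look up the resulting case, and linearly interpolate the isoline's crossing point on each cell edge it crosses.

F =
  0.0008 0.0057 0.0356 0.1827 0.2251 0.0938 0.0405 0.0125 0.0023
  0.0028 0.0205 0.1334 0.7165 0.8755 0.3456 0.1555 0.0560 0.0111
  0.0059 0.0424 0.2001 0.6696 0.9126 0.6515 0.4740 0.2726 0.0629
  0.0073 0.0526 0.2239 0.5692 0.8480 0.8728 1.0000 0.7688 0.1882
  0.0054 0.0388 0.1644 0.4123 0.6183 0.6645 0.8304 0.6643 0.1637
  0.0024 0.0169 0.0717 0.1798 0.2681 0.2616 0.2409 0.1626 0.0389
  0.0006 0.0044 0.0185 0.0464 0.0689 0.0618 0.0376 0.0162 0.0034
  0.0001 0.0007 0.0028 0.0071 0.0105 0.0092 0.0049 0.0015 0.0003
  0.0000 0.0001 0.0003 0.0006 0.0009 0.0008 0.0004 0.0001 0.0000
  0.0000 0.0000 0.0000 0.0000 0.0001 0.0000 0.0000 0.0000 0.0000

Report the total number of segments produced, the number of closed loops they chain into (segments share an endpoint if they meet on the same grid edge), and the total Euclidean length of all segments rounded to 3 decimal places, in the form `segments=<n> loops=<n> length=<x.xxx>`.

segments=18 loops=1 length=15.540

cell (0,2): code 0100 → (0.405,3.000)–(1.000,2.455)
cell (0,3): code 1100 → (0.267,4.000)–(0.405,3.000)
cell (0,4): code 1000 → (1.000,4.899)–(0.267,4.000)
cell (1,2): code 0110 → (1.000,2.455)–(2.000,2.424)
cell (1,4): code 1101 → (1.175,5.000)–(1.000,4.899)
cell (1,5): code 1100 → (1.765,6.000)–(1.175,5.000)
cell (1,6): code 1000 → (2.000,6.372)–(1.765,6.000)
cell (2,2): code 0110 → (2.000,2.424)–(3.000,2.507)
cell (2,6): code 1101 → (2.255,7.000)–(2.000,6.372)
cell (2,7): code 1000 → (3.000,7.637)–(2.255,7.000)
cell (3,2): code 0110 → (3.000,2.507)–(4.000,2.946)
cell (3,7): code 1001 → (4.000,7.530)–(3.000,7.637)
cell (4,2): code 0010 → (4.000,2.946)–(4.057,3.000)
cell (4,3): code 0011 → (4.057,3.000)–(4.626,4.000)
cell (4,4): code 0011 → (4.626,4.000)–(4.659,5.000)
cell (4,5): code 0011 → (4.659,5.000)–(4.732,6.000)
cell (4,6): code 0011 → (4.732,6.000)–(4.529,7.000)
cell (4,7): code 0001 → (4.529,7.000)–(4.000,7.530)
total: 18 segments, chained into 1 closed loop(s), length Σ = 15.539771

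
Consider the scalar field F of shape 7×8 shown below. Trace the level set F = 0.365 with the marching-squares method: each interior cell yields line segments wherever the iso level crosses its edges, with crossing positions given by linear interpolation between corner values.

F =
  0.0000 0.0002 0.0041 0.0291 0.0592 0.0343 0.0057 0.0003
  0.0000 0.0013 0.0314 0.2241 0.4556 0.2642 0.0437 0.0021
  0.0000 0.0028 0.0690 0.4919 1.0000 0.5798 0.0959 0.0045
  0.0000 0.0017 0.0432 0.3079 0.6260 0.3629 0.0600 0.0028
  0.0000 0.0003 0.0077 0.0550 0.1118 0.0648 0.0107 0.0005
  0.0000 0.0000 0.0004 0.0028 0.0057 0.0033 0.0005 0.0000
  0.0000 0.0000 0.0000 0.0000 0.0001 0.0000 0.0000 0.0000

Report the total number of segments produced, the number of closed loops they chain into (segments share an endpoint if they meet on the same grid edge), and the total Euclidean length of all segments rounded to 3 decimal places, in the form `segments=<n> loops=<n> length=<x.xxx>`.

segments=12 loops=1 length=8.060

cell (0,3): code 0100 → (0.771,4.000)–(1.000,3.609)
cell (0,4): code 1000 → (1.000,4.473)–(0.771,4.000)
cell (1,2): code 0100 → (1.526,3.000)–(2.000,2.700)
cell (1,3): code 1110 → (1.000,3.609)–(1.526,3.000)
cell (1,4): code 1101 → (1.319,5.000)–(1.000,4.473)
cell (1,5): code 1000 → (2.000,5.444)–(1.319,5.000)
cell (2,2): code 0010 → (2.000,2.700)–(2.690,3.000)
cell (2,3): code 0111 → (2.690,3.000)–(3.000,3.180)
cell (2,4): code 1011 → (3.000,4.992)–(2.990,5.000)
cell (2,5): code 0001 → (2.990,5.000)–(2.000,5.444)
cell (3,3): code 0010 → (3.000,3.180)–(3.508,4.000)
cell (3,4): code 0001 → (3.508,4.000)–(3.000,4.992)
total: 12 segments, chained into 1 closed loop(s), length Σ = 8.060333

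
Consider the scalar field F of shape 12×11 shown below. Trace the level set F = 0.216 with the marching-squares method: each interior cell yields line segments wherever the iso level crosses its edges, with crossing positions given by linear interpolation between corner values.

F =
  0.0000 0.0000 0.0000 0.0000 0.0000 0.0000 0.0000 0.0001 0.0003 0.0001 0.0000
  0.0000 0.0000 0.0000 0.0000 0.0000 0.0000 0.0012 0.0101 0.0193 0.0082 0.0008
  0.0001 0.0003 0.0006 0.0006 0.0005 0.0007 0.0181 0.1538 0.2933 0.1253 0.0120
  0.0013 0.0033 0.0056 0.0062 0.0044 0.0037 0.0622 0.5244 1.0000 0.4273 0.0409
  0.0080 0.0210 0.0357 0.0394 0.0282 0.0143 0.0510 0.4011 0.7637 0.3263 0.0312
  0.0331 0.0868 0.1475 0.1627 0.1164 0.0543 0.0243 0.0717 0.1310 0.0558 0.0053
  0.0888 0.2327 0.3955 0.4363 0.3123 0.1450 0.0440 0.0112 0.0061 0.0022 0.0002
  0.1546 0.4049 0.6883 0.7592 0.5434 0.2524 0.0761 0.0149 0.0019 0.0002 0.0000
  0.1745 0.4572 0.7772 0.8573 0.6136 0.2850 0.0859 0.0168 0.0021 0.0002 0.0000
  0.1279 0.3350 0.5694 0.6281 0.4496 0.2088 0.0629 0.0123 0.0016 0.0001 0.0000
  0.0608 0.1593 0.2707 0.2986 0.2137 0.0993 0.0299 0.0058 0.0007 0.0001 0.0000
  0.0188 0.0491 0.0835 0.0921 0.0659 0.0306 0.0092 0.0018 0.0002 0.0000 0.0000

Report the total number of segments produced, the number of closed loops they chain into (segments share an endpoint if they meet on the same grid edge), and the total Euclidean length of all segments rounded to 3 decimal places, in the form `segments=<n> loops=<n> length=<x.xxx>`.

segments=32 loops=2 length=25.872

cell (1,7): code 0100 → (1.718,8.000)–(2.000,7.446)
cell (1,8): code 1000 → (2.000,8.460)–(1.718,8.000)
cell (2,6): code 0100 → (2.168,7.000)–(3.000,6.333)
cell (2,7): code 1110 → (2.000,7.446)–(2.168,7.000)
cell (2,8): code 1101 → (2.300,9.000)–(2.000,8.460)
cell (2,9): code 1000 → (3.000,9.547)–(2.300,9.000)
cell (3,6): code 0110 → (3.000,6.333)–(4.000,6.471)
cell (3,9): code 1001 → (4.000,9.374)–(3.000,9.547)
cell (4,6): code 0010 → (4.000,6.471)–(4.562,7.000)
cell (4,7): code 0011 → (4.562,7.000)–(4.866,8.000)
cell (4,8): code 0011 → (4.866,8.000)–(4.408,9.000)
cell (4,9): code 0001 → (4.408,9.000)–(4.000,9.374)
cell (5,0): code 0100 → (5.886,1.000)–(6.000,0.884)
cell (5,1): code 1100 → (5.276,2.000)–(5.886,1.000)
cell (5,2): code 1100 → (5.195,3.000)–(5.276,2.000)
cell (5,3): code 1100 → (5.508,4.000)–(5.195,3.000)
cell (5,4): code 1000 → (6.000,4.576)–(5.508,4.000)
cell (6,0): code 0110 → (6.000,0.884)–(7.000,0.245)
cell (6,4): code 1101 → (6.661,5.000)–(6.000,4.576)
cell (6,5): code 1000 → (7.000,5.206)–(6.661,5.000)
cell (7,0): code 0110 → (7.000,0.245)–(8.000,0.147)
cell (7,5): code 1001 → (8.000,5.347)–(7.000,5.206)
cell (8,0): code 0110 → (8.000,0.147)–(9.000,0.425)
cell (8,4): code 1011 → (9.000,4.970)–(8.906,5.000)
cell (8,5): code 0001 → (8.906,5.000)–(8.000,5.347)
cell (9,0): code 0010 → (9.000,0.425)–(9.677,1.000)
cell (9,1): code 0111 → (9.677,1.000)–(10.000,1.509)
cell (9,3): code 1011 → (10.000,3.973)–(9.990,4.000)
cell (9,4): code 0001 → (9.990,4.000)–(9.000,4.970)
cell (10,1): code 0010 → (10.000,1.509)–(10.292,2.000)
cell (10,2): code 0011 → (10.292,2.000)–(10.400,3.000)
cell (10,3): code 0001 → (10.400,3.000)–(10.000,3.973)
total: 32 segments, chained into 2 closed loop(s), length Σ = 25.872108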